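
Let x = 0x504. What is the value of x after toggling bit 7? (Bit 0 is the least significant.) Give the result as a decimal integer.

1412

x = 10100000100
bit 7 is currently 0; toggle it via x ^ (1 << 7) = x ^ 128
→ 10110000100 = 1412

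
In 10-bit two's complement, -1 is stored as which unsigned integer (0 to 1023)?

1023

1 in 10 bits: 0000000001
Invert: 1111111110
Add 1:  1111111111 = 1023
(Check: 2^10 - 1 = 1024 - 1 = 1023.)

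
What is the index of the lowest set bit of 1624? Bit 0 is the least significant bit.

3

1624 = 11001011000
Trailing zeros: 3, so the lowest set bit is bit 3 (value 8).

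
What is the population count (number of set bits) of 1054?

1054 = 10000011110
Count the 1s: 1 + 1 + 1 + 1 + 1 = 5

5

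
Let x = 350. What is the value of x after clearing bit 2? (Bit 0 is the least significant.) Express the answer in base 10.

x = 000000101011110
bit 2 is currently 1; clear it via x & ~(1 << 2) = x & ~4
→ 000000101011010 = 346

346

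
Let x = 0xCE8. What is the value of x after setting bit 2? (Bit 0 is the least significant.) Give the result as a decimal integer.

x = 110011101000
bit 2 is currently 0; set it via x | (1 << 2) = x | 4
→ 110011101100 = 3308

3308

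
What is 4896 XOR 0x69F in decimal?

4896 = 1001100100000
0x69F = 0011010011111
XOR → 1010110111111 = 5567

5567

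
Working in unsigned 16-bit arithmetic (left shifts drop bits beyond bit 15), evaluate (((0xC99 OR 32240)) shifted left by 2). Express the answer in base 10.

63460

0xC99 = 0000110010011001
32240 = 0111110111110000
→ OR → 0111110111111001 = 32249
→ shifted left by 2 (mod 2^16) → 1111011111100100 = 63460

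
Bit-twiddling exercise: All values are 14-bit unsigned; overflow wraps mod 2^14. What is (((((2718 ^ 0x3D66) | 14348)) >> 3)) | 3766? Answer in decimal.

4095

2718 = 00101010011110
0x3D66 = 11110101100110
→ ^ → 11011111111000 = 14328
14348 = 11100000001100
→ | → 11111111111100 = 16380
→ >> 3 → 00011111111111 = 2047
3766 = 00111010110110
→ | → 00111111111111 = 4095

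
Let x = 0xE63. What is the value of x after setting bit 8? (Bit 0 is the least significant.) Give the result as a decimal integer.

3939

x = 111001100011
bit 8 is currently 0; set it via x | (1 << 8) = x | 256
→ 111101100011 = 3939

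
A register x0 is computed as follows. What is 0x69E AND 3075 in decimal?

0x69E = 011010011110
3075 = 110000000011
AND → 010000000010 = 1026

1026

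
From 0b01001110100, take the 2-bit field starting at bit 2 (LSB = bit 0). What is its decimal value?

1

v = 01001110100
Shift right by 2: 010011101
Mask low 2 bits: 01 = 1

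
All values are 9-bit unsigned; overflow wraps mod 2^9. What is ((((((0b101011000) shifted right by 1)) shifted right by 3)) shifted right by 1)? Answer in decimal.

10

0b101011000 = 101011000
→ shifted right by 1 → 010101100 = 172
→ shifted right by 3 → 000010101 = 21
→ shifted right by 1 → 000001010 = 10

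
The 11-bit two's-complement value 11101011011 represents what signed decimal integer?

-165

pattern = 11101011011 (MSB is 1 ⇒ negative)
Invert: 00010100100, add 1 → 00010100101 = 165, so the value is -165.
(Equivalently: 1883 - 2^11 = 1883 - 2048 = -165.)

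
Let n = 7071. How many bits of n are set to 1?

7071 = 1101110011111
Count the 1s: 1 + 1 + 1 + 1 + 1 + 1 + 1 + 1 + 1 + 1 = 10

10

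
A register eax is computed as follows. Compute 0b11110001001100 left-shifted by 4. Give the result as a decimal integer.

x = 000011110001001100
shift left by 4 → 111100010011000000 = 246976
(equivalently, 15436 × 2^4 = 15436 × 16)

246976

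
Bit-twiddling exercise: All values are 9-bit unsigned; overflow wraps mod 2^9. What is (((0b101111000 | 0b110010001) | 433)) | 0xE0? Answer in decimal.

0b101111000 = 101111000
0b110010001 = 110010001
→ | → 111111001 = 505
433 = 110110001
→ | → 111111001 = 505
0xE0 = 011100000
→ | → 111111001 = 505

505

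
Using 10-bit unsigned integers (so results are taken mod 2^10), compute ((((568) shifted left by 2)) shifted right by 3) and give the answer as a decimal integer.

568 = 1000111000
→ shifted left by 2 (mod 2^10) → 0011100000 = 224
→ shifted right by 3 → 0000011100 = 28

28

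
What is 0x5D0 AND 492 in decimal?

0x5D0 = 10111010000
492 = 00111101100
AND → 00111000000 = 448

448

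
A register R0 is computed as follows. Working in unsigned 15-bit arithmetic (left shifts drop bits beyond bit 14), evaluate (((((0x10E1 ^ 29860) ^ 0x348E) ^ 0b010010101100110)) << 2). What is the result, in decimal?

22196

0x10E1 = 001000011100001
29860 = 111010010100100
→ ^ → 110010001000101 = 25669
0x348E = 011010010001110
→ ^ → 101000011001011 = 20683
0b010010101100110 = 010010101100110
→ ^ → 111010110101101 = 30125
→ << 2 (mod 2^15) → 101011010110100 = 22196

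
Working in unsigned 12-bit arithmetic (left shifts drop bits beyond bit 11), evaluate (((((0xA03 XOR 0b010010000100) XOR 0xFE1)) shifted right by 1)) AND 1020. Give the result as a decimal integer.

0xA03 = 101000000011
0b010010000100 = 010010000100
→ XOR → 111010000111 = 3719
0xFE1 = 111111100001
→ XOR → 000101100110 = 358
→ shifted right by 1 → 000010110011 = 179
1020 = 001111111100
→ AND → 000010110000 = 176

176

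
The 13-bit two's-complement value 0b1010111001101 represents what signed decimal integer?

pattern = 1010111001101 (MSB is 1 ⇒ negative)
Invert: 0101000110010, add 1 → 0101000110011 = 2611, so the value is -2611.
(Equivalently: 5581 - 2^13 = 5581 - 8192 = -2611.)

-2611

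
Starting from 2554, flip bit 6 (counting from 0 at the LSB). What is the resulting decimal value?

x = 100111111010
bit 6 is currently 1; toggle it via x ^ (1 << 6) = x ^ 64
→ 100110111010 = 2490

2490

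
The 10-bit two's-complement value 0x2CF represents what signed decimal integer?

-305

pattern = 1011001111 (MSB is 1 ⇒ negative)
Invert: 0100110000, add 1 → 0100110001 = 305, so the value is -305.
(Equivalently: 719 - 2^10 = 719 - 1024 = -305.)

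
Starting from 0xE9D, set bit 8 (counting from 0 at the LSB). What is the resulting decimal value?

3997

x = 111010011101
bit 8 is currently 0; set it via x | (1 << 8) = x | 256
→ 111110011101 = 3997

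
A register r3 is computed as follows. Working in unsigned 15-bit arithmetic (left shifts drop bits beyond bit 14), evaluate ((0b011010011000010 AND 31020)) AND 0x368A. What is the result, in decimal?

12288

0b011010011000010 = 011010011000010
31020 = 111100100101100
→ AND → 011000000000000 = 12288
0x368A = 011011010001010
→ AND → 011000000000000 = 12288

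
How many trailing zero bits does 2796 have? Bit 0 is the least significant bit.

2796 = 101011101100
Trailing zeros: 2, so the lowest set bit is bit 2 (value 4).

2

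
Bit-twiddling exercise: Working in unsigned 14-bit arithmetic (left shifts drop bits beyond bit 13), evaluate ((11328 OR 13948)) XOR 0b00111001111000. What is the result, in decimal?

11328 = 10110001000000
13948 = 11011001111100
→ OR → 11111001111100 = 15996
0b00111001111000 = 00111001111000
→ XOR → 11000000000100 = 12292

12292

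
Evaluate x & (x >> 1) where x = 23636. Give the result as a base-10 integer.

3072

x = 101110001010100 = 23636
x>>1 = 010111000101010
AND  = 000110000000000 = 3072
(x & (x >> 1) has a 1 wherever x has two consecutive 1 bits.)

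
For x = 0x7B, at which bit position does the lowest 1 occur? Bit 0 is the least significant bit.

0

0x7B = 1111011
Trailing zeros: 0, so the lowest set bit is bit 0 (value 1).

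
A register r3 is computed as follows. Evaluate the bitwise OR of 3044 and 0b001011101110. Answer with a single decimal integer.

3044 = 101111100100
b = 001011101110
 OR → 101111101110 = 3054

3054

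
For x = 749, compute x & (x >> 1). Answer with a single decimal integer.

100

x = 1011101101 = 749
x>>1 = 0101110110
AND  = 0001100100 = 100
(x & (x >> 1) has a 1 wherever x has two consecutive 1 bits.)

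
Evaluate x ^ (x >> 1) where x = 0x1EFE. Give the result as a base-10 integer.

4481

x = 1111011111110 = 7934
x>>1 = 0111101111111
XOR  = 1000110000001 = 4481
(x ^ (x >> 1) gives the standard binary-reflected Gray code of x.)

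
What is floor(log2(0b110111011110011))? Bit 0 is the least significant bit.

14

0b110111011110011 = 110111011110011
The topmost 1 is at position 14 (since 2^14 = 16384 ≤ 28403 < 32768).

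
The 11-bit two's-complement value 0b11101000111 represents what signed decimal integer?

-185

pattern = 11101000111 (MSB is 1 ⇒ negative)
Invert: 00010111000, add 1 → 00010111001 = 185, so the value is -185.
(Equivalently: 1863 - 2^11 = 1863 - 2048 = -185.)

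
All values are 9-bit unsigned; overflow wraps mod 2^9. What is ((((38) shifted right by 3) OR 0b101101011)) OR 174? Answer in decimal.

38 = 000100110
→ shifted right by 3 → 000000100 = 4
0b101101011 = 101101011
→ OR → 101101111 = 367
174 = 010101110
→ OR → 111101111 = 495

495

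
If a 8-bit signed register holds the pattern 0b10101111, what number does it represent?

-81

pattern = 10101111 (MSB is 1 ⇒ negative)
Invert: 01010000, add 1 → 01010001 = 81, so the value is -81.
(Equivalently: 175 - 2^8 = 175 - 256 = -81.)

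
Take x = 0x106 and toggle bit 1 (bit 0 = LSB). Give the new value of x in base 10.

x = 0000100000110
bit 1 is currently 1; toggle it via x ^ (1 << 1) = x ^ 2
→ 0000100000100 = 260

260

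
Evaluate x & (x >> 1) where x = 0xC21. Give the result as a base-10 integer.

x = 110000100001 = 3105
x>>1 = 011000010000
AND  = 010000000000 = 1024
(x & (x >> 1) has a 1 wherever x has two consecutive 1 bits.)

1024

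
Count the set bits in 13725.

13725 = 11010110011101
Count the 1s: 1 + 1 + 1 + 1 + 1 + 1 + 1 + 1 + 1 = 9

9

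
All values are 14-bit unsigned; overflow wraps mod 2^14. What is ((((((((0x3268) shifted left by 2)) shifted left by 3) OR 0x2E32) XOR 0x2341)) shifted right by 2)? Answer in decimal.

0x3268 = 11001001101000
→ shifted left by 2 (mod 2^14) → 00100110100000 = 2464
→ shifted left by 3 (mod 2^14) → 00110100000000 = 3328
0x2E32 = 10111000110010
→ OR → 10111100110010 = 12082
0x2341 = 10001101000001
→ XOR → 00110001110011 = 3187
→ shifted right by 2 → 00001100011100 = 796

796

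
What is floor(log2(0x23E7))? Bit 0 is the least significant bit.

0x23E7 = 10001111100111
The topmost 1 is at position 13 (since 2^13 = 8192 ≤ 9191 < 16384).

13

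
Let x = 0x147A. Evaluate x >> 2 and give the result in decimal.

1310

0x147A = 1010001111010
shift right by 2 → 0010100011110 = 1310
(equivalently, floor(5242 / 4))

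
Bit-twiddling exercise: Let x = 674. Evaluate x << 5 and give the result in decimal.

674 = 000001010100010
shift left by 5 → 101010001000000 = 21568
(equivalently, 674 × 2^5 = 674 × 32)

21568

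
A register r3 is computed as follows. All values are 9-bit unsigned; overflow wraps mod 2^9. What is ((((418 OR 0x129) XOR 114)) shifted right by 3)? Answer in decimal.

59

418 = 110100010
0x129 = 100101001
→ OR → 110101011 = 427
114 = 001110010
→ XOR → 111011001 = 473
→ shifted right by 3 → 000111011 = 59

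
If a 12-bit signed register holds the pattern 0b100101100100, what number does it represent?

-1692

pattern = 100101100100 (MSB is 1 ⇒ negative)
Invert: 011010011011, add 1 → 011010011100 = 1692, so the value is -1692.
(Equivalently: 2404 - 2^12 = 2404 - 4096 = -1692.)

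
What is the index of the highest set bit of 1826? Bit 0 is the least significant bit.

1826 = 11100100010
The topmost 1 is at position 10 (since 2^10 = 1024 ≤ 1826 < 2048).

10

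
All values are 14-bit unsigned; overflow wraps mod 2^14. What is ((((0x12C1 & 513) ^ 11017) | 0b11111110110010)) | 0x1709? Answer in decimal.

0x12C1 = 01001011000001
513 = 00001000000001
→ & → 00001000000001 = 513
11017 = 10101100001001
→ ^ → 10100100001000 = 10504
0b11111110110010 = 11111110110010
→ | → 11111110111010 = 16314
0x1709 = 01011100001001
→ | → 11111110111011 = 16315

16315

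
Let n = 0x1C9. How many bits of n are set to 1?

0x1C9 = 111001001
Count the 1s: 1 + 1 + 1 + 1 + 1 = 5

5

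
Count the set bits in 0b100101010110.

n = 100101010110
Count the 1s: 1 + 1 + 1 + 1 + 1 + 1 = 6

6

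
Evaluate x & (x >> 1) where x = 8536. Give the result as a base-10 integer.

8

x = 10000101011000 = 8536
x>>1 = 01000010101100
AND  = 00000000001000 = 8
(x & (x >> 1) has a 1 wherever x has two consecutive 1 bits.)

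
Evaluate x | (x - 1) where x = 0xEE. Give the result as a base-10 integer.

x = 11101110 = 238
x - 1 = 11101101
OR    = 11101111 = 239
(x | (x - 1) sets all bits below the lowest set bit.)

239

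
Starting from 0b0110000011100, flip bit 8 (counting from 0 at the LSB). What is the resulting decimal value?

x = 0110000011100
bit 8 is currently 0; toggle it via x ^ (1 << 8) = x ^ 256
→ 0110100011100 = 3356

3356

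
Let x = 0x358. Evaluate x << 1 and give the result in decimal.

1712

0x358 = 01101011000
shift left by 1 → 11010110000 = 1712
(equivalently, 856 × 2^1 = 856 × 2)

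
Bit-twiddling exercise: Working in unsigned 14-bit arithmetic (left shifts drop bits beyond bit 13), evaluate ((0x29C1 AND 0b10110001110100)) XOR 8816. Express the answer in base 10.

2608

0x29C1 = 10100111000001
0b10110001110100 = 10110001110100
→ AND → 10100001000000 = 10304
8816 = 10001001110000
→ XOR → 00101000110000 = 2608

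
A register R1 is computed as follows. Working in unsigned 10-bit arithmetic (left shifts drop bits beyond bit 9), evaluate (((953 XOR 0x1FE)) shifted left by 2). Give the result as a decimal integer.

284

953 = 1110111001
0x1FE = 0111111110
→ XOR → 1001000111 = 583
→ shifted left by 2 (mod 2^10) → 0100011100 = 284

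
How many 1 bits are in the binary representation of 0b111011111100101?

11

n = 111011111100101
Count the 1s: 1 + 1 + 1 + 1 + 1 + 1 + 1 + 1 + 1 + 1 + 1 = 11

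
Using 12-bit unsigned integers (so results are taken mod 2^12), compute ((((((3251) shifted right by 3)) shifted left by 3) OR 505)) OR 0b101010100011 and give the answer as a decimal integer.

4091

3251 = 110010110011
→ shifted right by 3 → 000110010110 = 406
→ shifted left by 3 (mod 2^12) → 110010110000 = 3248
505 = 000111111001
→ OR → 110111111001 = 3577
0b101010100011 = 101010100011
→ OR → 111111111011 = 4091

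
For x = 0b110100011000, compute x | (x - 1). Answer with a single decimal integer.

3359

x = 110100011000 = 3352
x - 1 = 110100010111
OR    = 110100011111 = 3359
(x | (x - 1) sets all bits below the lowest set bit.)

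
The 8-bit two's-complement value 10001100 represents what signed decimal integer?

-116

pattern = 10001100 (MSB is 1 ⇒ negative)
Invert: 01110011, add 1 → 01110100 = 116, so the value is -116.
(Equivalently: 140 - 2^8 = 140 - 256 = -116.)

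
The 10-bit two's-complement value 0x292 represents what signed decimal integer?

pattern = 1010010010 (MSB is 1 ⇒ negative)
Invert: 0101101101, add 1 → 0101101110 = 366, so the value is -366.
(Equivalently: 658 - 2^10 = 658 - 1024 = -366.)

-366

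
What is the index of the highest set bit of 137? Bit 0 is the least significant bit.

7

137 = 10001001
The topmost 1 is at position 7 (since 2^7 = 128 ≤ 137 < 256).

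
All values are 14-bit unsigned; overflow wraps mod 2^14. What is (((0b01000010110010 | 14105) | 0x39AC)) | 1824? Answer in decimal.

16319

0b01000010110010 = 01000010110010
14105 = 11011100011001
→ | → 11011110111011 = 14267
0x39AC = 11100110101100
→ | → 11111110111111 = 16319
1824 = 00011100100000
→ | → 11111110111111 = 16319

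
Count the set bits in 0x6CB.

7

0x6CB = 11011001011
Count the 1s: 1 + 1 + 1 + 1 + 1 + 1 + 1 = 7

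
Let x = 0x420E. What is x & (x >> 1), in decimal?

6

x = 100001000001110 = 16910
x>>1 = 010000100000111
AND  = 000000000000110 = 6
(x & (x >> 1) has a 1 wherever x has two consecutive 1 bits.)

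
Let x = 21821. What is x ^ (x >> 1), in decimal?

x = 101010100111101 = 21821
x>>1 = 010101010011110
XOR  = 111111110100011 = 32675
(x ^ (x >> 1) gives the standard binary-reflected Gray code of x.)

32675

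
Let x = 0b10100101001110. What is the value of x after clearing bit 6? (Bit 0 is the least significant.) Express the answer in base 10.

x = 10100101001110
bit 6 is currently 1; clear it via x & ~(1 << 6) = x & ~64
→ 10100100001110 = 10510

10510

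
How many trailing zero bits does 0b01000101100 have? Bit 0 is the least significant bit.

0b01000101100 = 1000101100
Trailing zeros: 2, so the lowest set bit is bit 2 (value 4).

2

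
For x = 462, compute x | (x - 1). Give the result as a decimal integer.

463

x = 111001110 = 462
x - 1 = 111001101
OR    = 111001111 = 463
(x | (x - 1) sets all bits below the lowest set bit.)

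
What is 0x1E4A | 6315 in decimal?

7915

0x1E4A = 1111001001010
6315 = 1100010101011
 OR → 1111011101011 = 7915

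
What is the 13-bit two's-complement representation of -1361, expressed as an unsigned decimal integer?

1361 in 13 bits: 0010101010001
Invert: 1101010101110
Add 1:  1101010101111 = 6831
(Check: 2^13 - 1361 = 8192 - 1361 = 6831.)

6831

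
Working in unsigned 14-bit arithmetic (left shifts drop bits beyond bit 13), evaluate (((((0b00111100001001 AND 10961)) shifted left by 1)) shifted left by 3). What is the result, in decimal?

0b00111100001001 = 00111100001001
10961 = 10101011010001
→ AND → 00101000000001 = 2561
→ shifted left by 1 (mod 2^14) → 01010000000010 = 5122
→ shifted left by 3 (mod 2^14) → 10000000010000 = 8208

8208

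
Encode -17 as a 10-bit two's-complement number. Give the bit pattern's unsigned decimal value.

1007

17 in 10 bits: 0000010001
Invert: 1111101110
Add 1:  1111101111 = 1007
(Check: 2^10 - 17 = 1024 - 17 = 1007.)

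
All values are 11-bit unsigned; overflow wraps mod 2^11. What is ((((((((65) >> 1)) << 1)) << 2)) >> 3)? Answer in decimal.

65 = 00001000001
→ >> 1 → 00000100000 = 32
→ << 1 (mod 2^11) → 00001000000 = 64
→ << 2 (mod 2^11) → 00100000000 = 256
→ >> 3 → 00000100000 = 32

32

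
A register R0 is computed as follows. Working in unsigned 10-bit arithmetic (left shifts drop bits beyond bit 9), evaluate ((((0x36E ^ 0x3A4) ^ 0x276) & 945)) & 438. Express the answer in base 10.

0x36E = 1101101110
0x3A4 = 1110100100
→ ^ → 0011001010 = 202
0x276 = 1001110110
→ ^ → 1010111100 = 700
945 = 1110110001
→ & → 1010110000 = 688
438 = 0110110110
→ & → 0010110000 = 176

176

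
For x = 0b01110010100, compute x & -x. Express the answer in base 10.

x = 1110010100 = 916
-x (two's complement) = …0001101100
AND   = 0000000100 = 4
(x & -x isolates the lowest set bit of x.)

4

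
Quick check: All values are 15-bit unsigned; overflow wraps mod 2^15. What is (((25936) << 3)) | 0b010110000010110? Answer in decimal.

11926

25936 = 110010101010000
→ << 3 (mod 2^15) → 010101010000000 = 10880
0b010110000010110 = 010110000010110
→ | → 010111010010110 = 11926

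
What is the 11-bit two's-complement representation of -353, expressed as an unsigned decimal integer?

1695

353 in 11 bits: 00101100001
Invert: 11010011110
Add 1:  11010011111 = 1695
(Check: 2^11 - 353 = 2048 - 353 = 1695.)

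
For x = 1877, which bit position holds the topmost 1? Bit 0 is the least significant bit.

1877 = 11101010101
The topmost 1 is at position 10 (since 2^10 = 1024 ≤ 1877 < 2048).

10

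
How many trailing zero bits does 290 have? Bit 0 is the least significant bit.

1

290 = 100100010
Trailing zeros: 1, so the lowest set bit is bit 1 (value 2).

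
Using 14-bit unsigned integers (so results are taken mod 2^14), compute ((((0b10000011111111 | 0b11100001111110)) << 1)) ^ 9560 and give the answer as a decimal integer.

0b10000011111111 = 10000011111111
0b11100001111110 = 11100001111110
→ | → 11100011111111 = 14591
→ << 1 (mod 2^14) → 11000111111110 = 12798
9560 = 10010101011000
→ ^ → 01010010100110 = 5286

5286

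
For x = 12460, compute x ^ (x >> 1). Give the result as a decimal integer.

10490

x = 11000010101100 = 12460
x>>1 = 01100001010110
XOR  = 10100011111010 = 10490
(x ^ (x >> 1) gives the standard binary-reflected Gray code of x.)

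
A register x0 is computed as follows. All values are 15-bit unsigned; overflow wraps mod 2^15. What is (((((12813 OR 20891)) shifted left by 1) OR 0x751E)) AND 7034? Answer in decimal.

4922

12813 = 011001000001101
20891 = 101000110011011
→ OR → 111001110011111 = 29599
→ shifted left by 1 (mod 2^15) → 110011100111110 = 26430
0x751E = 111010100011110
→ OR → 111011100111110 = 30526
7034 = 001101101111010
→ AND → 001001100111010 = 4922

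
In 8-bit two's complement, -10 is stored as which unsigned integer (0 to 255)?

246

10 in 8 bits: 00001010
Invert: 11110101
Add 1:  11110110 = 246
(Check: 2^8 - 10 = 256 - 10 = 246.)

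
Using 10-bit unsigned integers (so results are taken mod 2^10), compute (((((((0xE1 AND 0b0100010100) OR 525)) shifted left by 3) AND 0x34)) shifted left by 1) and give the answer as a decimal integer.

0xE1 = 0011100001
0b0100010100 = 0100010100
→ AND → 0000000000 = 0
525 = 1000001101
→ OR → 1000001101 = 525
→ shifted left by 3 (mod 2^10) → 0001101000 = 104
0x34 = 0000110100
→ AND → 0000100000 = 32
→ shifted left by 1 (mod 2^10) → 0001000000 = 64

64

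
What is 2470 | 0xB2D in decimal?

2470 = 100110100110
0xB2D = 101100101101
 OR → 101110101111 = 2991

2991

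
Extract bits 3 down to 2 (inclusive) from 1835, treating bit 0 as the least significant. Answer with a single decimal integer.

2

v = 011100101011
Shift right by 2: 0111001010
Mask low 2 bits: 10 = 2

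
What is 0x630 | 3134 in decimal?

3646

0x630 = 011000110000
3134 = 110000111110
 OR → 111000111110 = 3646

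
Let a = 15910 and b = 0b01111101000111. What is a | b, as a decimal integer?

16231

15910 = 11111000100110
b = 01111101000111
 OR → 11111101100111 = 16231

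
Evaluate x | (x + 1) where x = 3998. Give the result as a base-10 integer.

3999

x = 111110011110 = 3998
x + 1 = 111110011111
OR    = 111110011111 = 3999
(x | (x + 1) sets the lowest cleared bit.)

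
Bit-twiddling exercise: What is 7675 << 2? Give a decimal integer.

7675 = 001110111111011
shift left by 2 → 111011111101100 = 30700
(equivalently, 7675 × 2^2 = 7675 × 4)

30700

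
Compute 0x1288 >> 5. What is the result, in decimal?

0x1288 = 1001010001000
shift right by 5 → 0000010010100 = 148
(equivalently, floor(4744 / 32))

148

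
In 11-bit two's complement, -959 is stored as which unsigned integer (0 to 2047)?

959 in 11 bits: 01110111111
Invert: 10001000000
Add 1:  10001000001 = 1089
(Check: 2^11 - 959 = 2048 - 959 = 1089.)

1089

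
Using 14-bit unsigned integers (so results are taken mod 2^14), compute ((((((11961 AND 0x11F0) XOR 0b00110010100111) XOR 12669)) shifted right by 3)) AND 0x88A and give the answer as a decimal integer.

136

11961 = 10111010111001
0x11F0 = 01000111110000
→ AND → 00000010110000 = 176
0b00110010100111 = 00110010100111
→ XOR → 00110000010111 = 3095
12669 = 11000101111101
→ XOR → 11110101101010 = 15722
→ shifted right by 3 → 00011110101101 = 1965
0x88A = 00100010001010
→ AND → 00000010001000 = 136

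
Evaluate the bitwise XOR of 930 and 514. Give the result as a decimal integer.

930 = 1110100010
514 = 1000000010
XOR → 0110100000 = 416

416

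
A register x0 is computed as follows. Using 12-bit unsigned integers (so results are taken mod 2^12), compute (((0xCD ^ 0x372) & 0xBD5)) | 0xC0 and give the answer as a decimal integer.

0xCD = 000011001101
0x372 = 001101110010
→ ^ → 001110111111 = 959
0xBD5 = 101111010101
→ & → 001110010101 = 917
0xC0 = 000011000000
→ | → 001111010101 = 981

981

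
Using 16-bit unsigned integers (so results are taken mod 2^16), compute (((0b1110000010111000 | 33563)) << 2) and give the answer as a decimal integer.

0b1110000010111000 = 1110000010111000
33563 = 1000001100011011
→ | → 1110001110111011 = 58299
→ << 2 (mod 2^16) → 1000111011101100 = 36588

36588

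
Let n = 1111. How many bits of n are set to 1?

6

1111 = 10001010111
Count the 1s: 1 + 1 + 1 + 1 + 1 + 1 = 6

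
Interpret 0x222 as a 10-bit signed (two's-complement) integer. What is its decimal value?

pattern = 1000100010 (MSB is 1 ⇒ negative)
Invert: 0111011101, add 1 → 0111011110 = 478, so the value is -478.
(Equivalently: 546 - 2^10 = 546 - 1024 = -478.)

-478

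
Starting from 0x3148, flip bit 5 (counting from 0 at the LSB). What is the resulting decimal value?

x = 11000101001000
bit 5 is currently 0; toggle it via x ^ (1 << 5) = x ^ 32
→ 11000101101000 = 12648

12648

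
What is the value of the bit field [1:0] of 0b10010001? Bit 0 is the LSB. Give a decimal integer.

1

v = 10010001
Shift right by 0: 10010001
Mask low 2 bits: 01 = 1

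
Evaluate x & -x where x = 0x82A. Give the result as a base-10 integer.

x = 100000101010 = 2090
-x (two's complement) = …011111010110
AND   = 000000000010 = 2
(x & -x isolates the lowest set bit of x.)

2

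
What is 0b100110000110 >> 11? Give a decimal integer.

x = 100110000110
shift right by 11 → 000000000001 = 1
(equivalently, floor(2438 / 2048))

1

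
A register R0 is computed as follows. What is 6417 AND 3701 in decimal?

6417 = 1100100010001
3701 = 0111001110101
AND → 0100000010001 = 2065

2065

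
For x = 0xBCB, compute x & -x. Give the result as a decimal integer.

1

x = 101111001011 = 3019
-x (two's complement) = …010000110101
AND   = 000000000001 = 1
(x & -x isolates the lowest set bit of x.)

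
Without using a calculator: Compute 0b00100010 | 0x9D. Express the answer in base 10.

a = 00100010
0x9D = 10011101
 OR → 10111111 = 191

191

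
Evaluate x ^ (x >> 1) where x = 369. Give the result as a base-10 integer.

x = 101110001 = 369
x>>1 = 010111000
XOR  = 111001001 = 457
(x ^ (x >> 1) gives the standard binary-reflected Gray code of x.)

457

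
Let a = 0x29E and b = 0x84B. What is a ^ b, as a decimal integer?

2773

0x29E = 001010011110
0x84B = 100001001011
XOR → 101011010101 = 2773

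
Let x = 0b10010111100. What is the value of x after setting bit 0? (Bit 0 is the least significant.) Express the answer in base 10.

x = 10010111100
bit 0 is currently 0; set it via x | (1 << 0) = x | 1
→ 10010111101 = 1213

1213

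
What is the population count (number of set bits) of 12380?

6

12380 = 11000001011100
Count the 1s: 1 + 1 + 1 + 1 + 1 + 1 = 6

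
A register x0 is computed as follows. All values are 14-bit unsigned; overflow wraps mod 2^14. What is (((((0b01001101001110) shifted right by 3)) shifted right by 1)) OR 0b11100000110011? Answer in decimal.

14647

0b01001101001110 = 01001101001110
→ shifted right by 3 → 00001001101001 = 617
→ shifted right by 1 → 00000100110100 = 308
0b11100000110011 = 11100000110011
→ OR → 11100100110111 = 14647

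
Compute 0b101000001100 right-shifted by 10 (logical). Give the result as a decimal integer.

2

x = 101000001100
shift right by 10 → 000000000010 = 2
(equivalently, floor(2572 / 1024))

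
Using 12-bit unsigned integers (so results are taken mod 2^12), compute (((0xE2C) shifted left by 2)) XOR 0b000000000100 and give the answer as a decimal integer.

2228

0xE2C = 111000101100
→ shifted left by 2 (mod 2^12) → 100010110000 = 2224
0b000000000100 = 000000000100
→ XOR → 100010110100 = 2228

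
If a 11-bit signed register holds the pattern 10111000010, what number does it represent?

-574

pattern = 10111000010 (MSB is 1 ⇒ negative)
Invert: 01000111101, add 1 → 01000111110 = 574, so the value is -574.
(Equivalently: 1474 - 2^11 = 1474 - 2048 = -574.)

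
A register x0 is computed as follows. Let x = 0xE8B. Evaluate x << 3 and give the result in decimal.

29784

0xE8B = 000111010001011
shift left by 3 → 111010001011000 = 29784
(equivalently, 3723 × 2^3 = 3723 × 8)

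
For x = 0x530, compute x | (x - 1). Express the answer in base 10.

x = 10100110000 = 1328
x - 1 = 10100101111
OR    = 10100111111 = 1343
(x | (x - 1) sets all bits below the lowest set bit.)

1343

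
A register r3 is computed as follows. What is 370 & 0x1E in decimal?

18

370 = 101110010
0x1E = 000011110
AND → 000010010 = 18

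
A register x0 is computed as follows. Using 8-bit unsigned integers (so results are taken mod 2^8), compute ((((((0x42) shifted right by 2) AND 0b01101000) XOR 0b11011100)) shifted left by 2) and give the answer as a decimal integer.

112

0x42 = 01000010
→ shifted right by 2 → 00010000 = 16
0b01101000 = 01101000
→ AND → 00000000 = 0
0b11011100 = 11011100
→ XOR → 11011100 = 220
→ shifted left by 2 (mod 2^8) → 01110000 = 112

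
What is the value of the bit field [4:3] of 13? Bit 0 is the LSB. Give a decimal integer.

1

v = 000001101
Shift right by 3: 000001
Mask low 2 bits: 01 = 1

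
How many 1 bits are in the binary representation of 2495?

9

2495 = 100110111111
Count the 1s: 1 + 1 + 1 + 1 + 1 + 1 + 1 + 1 + 1 = 9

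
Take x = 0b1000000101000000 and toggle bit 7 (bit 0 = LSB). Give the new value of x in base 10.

x = 1000000101000000
bit 7 is currently 0; toggle it via x ^ (1 << 7) = x ^ 128
→ 1000000111000000 = 33216

33216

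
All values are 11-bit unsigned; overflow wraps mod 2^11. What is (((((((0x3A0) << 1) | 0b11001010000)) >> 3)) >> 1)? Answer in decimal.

117

0x3A0 = 01110100000
→ << 1 (mod 2^11) → 11101000000 = 1856
0b11001010000 = 11001010000
→ | → 11101010000 = 1872
→ >> 3 → 00011101010 = 234
→ >> 1 → 00001110101 = 117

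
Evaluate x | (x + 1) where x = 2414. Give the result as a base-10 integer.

x = 100101101110 = 2414
x + 1 = 100101101111
OR    = 100101101111 = 2415
(x | (x + 1) sets the lowest cleared bit.)

2415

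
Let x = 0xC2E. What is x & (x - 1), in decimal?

x = 110000101110 = 3118
x - 1 = 110000101101
AND   = 110000101100 = 3116
(x & (x - 1) clears the lowest set bit of x.)

3116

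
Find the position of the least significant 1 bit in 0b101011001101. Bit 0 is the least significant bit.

0

0b101011001101 = 101011001101
Trailing zeros: 0, so the lowest set bit is bit 0 (value 1).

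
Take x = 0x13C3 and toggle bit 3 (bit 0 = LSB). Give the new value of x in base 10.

5067

x = 1001111000011
bit 3 is currently 0; toggle it via x ^ (1 << 3) = x ^ 8
→ 1001111001011 = 5067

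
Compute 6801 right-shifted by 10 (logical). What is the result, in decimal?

6

6801 = 1101010010001
shift right by 10 → 0000000000110 = 6
(equivalently, floor(6801 / 1024))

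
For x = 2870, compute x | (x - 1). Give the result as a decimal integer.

2871

x = 101100110110 = 2870
x - 1 = 101100110101
OR    = 101100110111 = 2871
(x | (x - 1) sets all bits below the lowest set bit.)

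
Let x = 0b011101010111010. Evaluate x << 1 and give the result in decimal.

30068

x = 011101010111010
shift left by 1 → 111010101110100 = 30068
(equivalently, 15034 × 2^1 = 15034 × 2)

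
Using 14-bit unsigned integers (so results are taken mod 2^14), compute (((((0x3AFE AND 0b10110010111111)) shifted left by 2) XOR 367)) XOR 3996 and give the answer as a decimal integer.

11275

0x3AFE = 11101011111110
0b10110010111111 = 10110010111111
→ AND → 10100010111110 = 10430
→ shifted left by 2 (mod 2^14) → 10001011111000 = 8952
367 = 00000101101111
→ XOR → 10001110010111 = 9111
3996 = 00111110011100
→ XOR → 10110000001011 = 11275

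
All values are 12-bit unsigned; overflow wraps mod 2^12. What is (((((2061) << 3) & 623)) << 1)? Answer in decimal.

208

2061 = 100000001101
→ << 3 (mod 2^12) → 000001101000 = 104
623 = 001001101111
→ & → 000001101000 = 104
→ << 1 (mod 2^12) → 000011010000 = 208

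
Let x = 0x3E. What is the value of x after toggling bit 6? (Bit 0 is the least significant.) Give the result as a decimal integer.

126

x = 000000111110
bit 6 is currently 0; toggle it via x ^ (1 << 6) = x ^ 64
→ 000001111110 = 126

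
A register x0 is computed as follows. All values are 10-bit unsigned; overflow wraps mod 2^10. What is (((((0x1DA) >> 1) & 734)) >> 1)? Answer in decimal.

102

0x1DA = 0111011010
→ >> 1 → 0011101101 = 237
734 = 1011011110
→ & → 0011001100 = 204
→ >> 1 → 0001100110 = 102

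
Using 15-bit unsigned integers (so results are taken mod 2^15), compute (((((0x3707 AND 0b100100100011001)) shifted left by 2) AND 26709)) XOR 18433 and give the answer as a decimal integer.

0x3707 = 011011100000111
0b100100100011001 = 100100100011001
→ AND → 000000100000001 = 257
→ shifted left by 2 (mod 2^15) → 000010000000100 = 1028
26709 = 110100001010101
→ AND → 000000000000100 = 4
18433 = 100100000000001
→ XOR → 100100000000101 = 18437

18437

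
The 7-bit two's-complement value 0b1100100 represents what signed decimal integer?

-28

pattern = 1100100 (MSB is 1 ⇒ negative)
Invert: 0011011, add 1 → 0011100 = 28, so the value is -28.
(Equivalently: 100 - 2^7 = 100 - 128 = -28.)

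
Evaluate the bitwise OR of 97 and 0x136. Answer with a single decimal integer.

375

97 = 001100001
0x136 = 100110110
 OR → 101110111 = 375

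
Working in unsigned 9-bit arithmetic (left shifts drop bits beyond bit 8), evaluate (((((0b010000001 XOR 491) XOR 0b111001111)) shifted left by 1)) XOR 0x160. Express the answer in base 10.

0b010000001 = 010000001
491 = 111101011
→ XOR → 101101010 = 362
0b111001111 = 111001111
→ XOR → 010100101 = 165
→ shifted left by 1 (mod 2^9) → 101001010 = 330
0x160 = 101100000
→ XOR → 000101010 = 42

42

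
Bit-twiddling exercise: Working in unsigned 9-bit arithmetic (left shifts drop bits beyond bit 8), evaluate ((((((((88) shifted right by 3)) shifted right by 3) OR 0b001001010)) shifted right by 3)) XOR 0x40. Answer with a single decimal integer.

88 = 001011000
→ shifted right by 3 → 000001011 = 11
→ shifted right by 3 → 000000001 = 1
0b001001010 = 001001010
→ OR → 001001011 = 75
→ shifted right by 3 → 000001001 = 9
0x40 = 001000000
→ XOR → 001001001 = 73

73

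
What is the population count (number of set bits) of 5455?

8

5455 = 1010101001111
Count the 1s: 1 + 1 + 1 + 1 + 1 + 1 + 1 + 1 = 8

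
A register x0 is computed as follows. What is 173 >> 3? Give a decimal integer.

173 = 10101101
shift right by 3 → 00010101 = 21
(equivalently, floor(173 / 8))

21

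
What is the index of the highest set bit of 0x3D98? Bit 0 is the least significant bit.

0x3D98 = 11110110011000
The topmost 1 is at position 13 (since 2^13 = 8192 ≤ 15768 < 16384).

13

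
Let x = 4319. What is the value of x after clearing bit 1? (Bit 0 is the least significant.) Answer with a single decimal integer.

4317

x = 001000011011111
bit 1 is currently 1; clear it via x & ~(1 << 1) = x & ~2
→ 001000011011101 = 4317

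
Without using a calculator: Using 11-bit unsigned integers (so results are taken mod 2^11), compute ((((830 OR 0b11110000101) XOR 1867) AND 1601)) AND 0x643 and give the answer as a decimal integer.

830 = 01100111110
0b11110000101 = 11110000101
→ OR → 11110111111 = 1983
1867 = 11101001011
→ XOR → 00011110100 = 244
1601 = 11001000001
→ AND → 00001000000 = 64
0x643 = 11001000011
→ AND → 00001000000 = 64

64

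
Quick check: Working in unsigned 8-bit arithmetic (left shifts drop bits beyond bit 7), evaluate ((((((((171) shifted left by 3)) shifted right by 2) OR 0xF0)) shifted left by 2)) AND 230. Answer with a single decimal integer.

192

171 = 10101011
→ shifted left by 3 (mod 2^8) → 01011000 = 88
→ shifted right by 2 → 00010110 = 22
0xF0 = 11110000
→ OR → 11110110 = 246
→ shifted left by 2 (mod 2^8) → 11011000 = 216
230 = 11100110
→ AND → 11000000 = 192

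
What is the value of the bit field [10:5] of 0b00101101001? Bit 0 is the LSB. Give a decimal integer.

11

v = 00101101001
Shift right by 5: 001011
Mask low 6 bits: 001011 = 11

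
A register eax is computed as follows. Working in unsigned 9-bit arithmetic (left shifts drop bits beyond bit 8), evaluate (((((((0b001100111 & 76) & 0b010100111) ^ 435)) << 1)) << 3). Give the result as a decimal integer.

368

0b001100111 = 001100111
76 = 001001100
→ & → 001000100 = 68
0b010100111 = 010100111
→ & → 000000100 = 4
435 = 110110011
→ ^ → 110110111 = 439
→ << 1 (mod 2^9) → 101101110 = 366
→ << 3 (mod 2^9) → 101110000 = 368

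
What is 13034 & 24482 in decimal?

4770

13034 = 011001011101010
24482 = 101111110100010
AND → 001001010100010 = 4770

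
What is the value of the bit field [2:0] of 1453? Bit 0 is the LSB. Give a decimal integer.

v = 010110101101
Shift right by 0: 010110101101
Mask low 3 bits: 101 = 5

5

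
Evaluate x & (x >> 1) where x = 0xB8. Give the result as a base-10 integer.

24

x = 10111000 = 184
x>>1 = 01011100
AND  = 00011000 = 24
(x & (x >> 1) has a 1 wherever x has two consecutive 1 bits.)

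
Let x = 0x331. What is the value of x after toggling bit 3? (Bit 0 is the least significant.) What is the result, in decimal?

825

x = 001100110001
bit 3 is currently 0; toggle it via x ^ (1 << 3) = x ^ 8
→ 001100111001 = 825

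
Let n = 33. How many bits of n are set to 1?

2

33 = 100001
Count the 1s: 1 + 1 = 2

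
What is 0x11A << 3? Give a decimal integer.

0x11A = 000100011010
shift left by 3 → 100011010000 = 2256
(equivalently, 282 × 2^3 = 282 × 8)

2256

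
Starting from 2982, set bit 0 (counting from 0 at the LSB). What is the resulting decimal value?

x = 101110100110
bit 0 is currently 0; set it via x | (1 << 0) = x | 1
→ 101110100111 = 2983

2983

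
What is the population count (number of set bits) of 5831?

5831 = 1011011000111
Count the 1s: 1 + 1 + 1 + 1 + 1 + 1 + 1 + 1 = 8

8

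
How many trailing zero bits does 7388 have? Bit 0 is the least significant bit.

7388 = 1110011011100
Trailing zeros: 2, so the lowest set bit is bit 2 (value 4).

2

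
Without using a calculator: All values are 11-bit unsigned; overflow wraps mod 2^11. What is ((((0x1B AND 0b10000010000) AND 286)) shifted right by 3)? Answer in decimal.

0x1B = 00000011011
0b10000010000 = 10000010000
→ AND → 00000010000 = 16
286 = 00100011110
→ AND → 00000010000 = 16
→ shifted right by 3 → 00000000010 = 2

2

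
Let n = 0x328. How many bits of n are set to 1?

0x328 = 1100101000
Count the 1s: 1 + 1 + 1 + 1 = 4

4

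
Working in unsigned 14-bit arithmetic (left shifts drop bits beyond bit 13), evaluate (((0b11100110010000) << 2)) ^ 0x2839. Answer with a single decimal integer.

0b11100110010000 = 11100110010000
→ << 2 (mod 2^14) → 10011001000000 = 9792
0x2839 = 10100000111001
→ ^ → 00111001111001 = 3705

3705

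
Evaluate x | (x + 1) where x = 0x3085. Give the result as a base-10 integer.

12423

x = 11000010000101 = 12421
x + 1 = 11000010000110
OR    = 11000010000111 = 12423
(x | (x + 1) sets the lowest cleared bit.)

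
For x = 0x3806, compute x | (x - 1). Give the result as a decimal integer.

x = 11100000000110 = 14342
x - 1 = 11100000000101
OR    = 11100000000111 = 14343
(x | (x - 1) sets all bits below the lowest set bit.)

14343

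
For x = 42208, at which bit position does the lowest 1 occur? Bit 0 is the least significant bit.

42208 = 1010010011100000
Trailing zeros: 5, so the lowest set bit is bit 5 (value 32).

5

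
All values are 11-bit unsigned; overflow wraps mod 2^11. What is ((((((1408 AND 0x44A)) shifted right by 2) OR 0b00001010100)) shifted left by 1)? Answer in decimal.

1408 = 10110000000
0x44A = 10001001010
→ AND → 10000000000 = 1024
→ shifted right by 2 → 00100000000 = 256
0b00001010100 = 00001010100
→ OR → 00101010100 = 340
→ shifted left by 1 (mod 2^11) → 01010101000 = 680

680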